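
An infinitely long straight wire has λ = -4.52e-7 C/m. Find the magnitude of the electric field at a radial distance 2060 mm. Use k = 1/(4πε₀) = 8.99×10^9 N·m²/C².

3.95e3 V/m

By cylindrical symmetry E is radial; use a coaxial Gaussian cylinder of radius 2060 mm and length L.
Q_enc = λL, so λ_enc = -4.52×10^-7 C/m.
Since E is radial and uniform over the curved surface, Φ = E·2πrL = Q_enc/ε₀ = λ_enc L/ε₀.
E = 2k|λ_enc|/r = 2(8.99×10^9)(4.52×10^-7)/(2.06) = 3.95e3 N/C.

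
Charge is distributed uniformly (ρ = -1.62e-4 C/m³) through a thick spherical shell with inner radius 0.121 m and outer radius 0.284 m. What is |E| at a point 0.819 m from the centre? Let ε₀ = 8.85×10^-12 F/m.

By spherical symmetry E is radial; choose a Gaussian sphere of radius r = 0.819 m (r > 0.284 m, enclosing the whole shell).
Q_enc = ρ·(4π/3)(b³ − a³) = (-1.62×10^-4)·(4π/3)·((0.284)³ − (0.121)³) = -1.434×10^-5 C.
By Gauss's law, ∮E·dA = E·4πr² = Q_enc/ε₀.
E = |Q_enc|/(4πε₀r²) = (1.434×10^-5)/(4π·8.85×10^-12·(0.819)²) = 1.92e5 N/C.

E ≈ 1.92×10^5 V/m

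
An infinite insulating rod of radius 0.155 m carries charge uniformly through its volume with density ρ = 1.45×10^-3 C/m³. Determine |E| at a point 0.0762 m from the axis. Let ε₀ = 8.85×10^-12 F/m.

Coaxial Gaussian cylinder, radius r = 0.0762 m, length L (r < R).
Charge inside radius r per length L is ρ·πr²·L, so λ_enc = ρπr² = 2.645e-5 C/m.
Applying ∮E·dA = Q_enc/ε₀ with the end caps contributing no flux:
E = |λ_enc|/(2πε₀r) = (2.645e-5)/(2π·8.85×10^-12·0.0762) = 6.24e6 N/C.

|E| ≈ 6.24×10^6 V/m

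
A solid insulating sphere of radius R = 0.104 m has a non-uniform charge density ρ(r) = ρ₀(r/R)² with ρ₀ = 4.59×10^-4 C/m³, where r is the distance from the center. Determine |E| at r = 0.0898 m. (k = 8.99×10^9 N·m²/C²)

Symmetry ⇒ E = E(r) r̂. Gaussian sphere of radius r = 0.0898 m (r < R).
Q_enc = ∫₀^r ρ(r')·4πr'² dr' = (4πρ₀/R²) ∫₀^r r'^4 dr' = 4πρ₀ r^5/(5·R²) = 6.228×10^-7 C.
By Gauss's law, ∮E·dA = E·4πr² = Q_enc/ε₀.
E = k|Q_enc|/r² = (8.99×10^9)(6.228×10^-7)/(0.0898)² = 6.94×10^5 N/C.

6.94e5 N/C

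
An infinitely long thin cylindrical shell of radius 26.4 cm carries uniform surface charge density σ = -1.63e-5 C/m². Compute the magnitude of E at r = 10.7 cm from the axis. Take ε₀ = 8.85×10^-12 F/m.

E = 0

Take a coaxial cylindrical Gaussian surface of radius r = 10.7 cm and length L (r < 26.4 cm, inside the shell).
All the surface charge lies outside this cylinder: Q_enc = 0, hence E = 0.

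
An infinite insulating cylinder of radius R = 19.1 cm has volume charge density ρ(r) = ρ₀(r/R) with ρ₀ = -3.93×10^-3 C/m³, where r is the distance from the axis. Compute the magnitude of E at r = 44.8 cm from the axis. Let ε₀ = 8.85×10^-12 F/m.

Choose a coaxial cylinder of radius r = 44.8 cm (arbitrary length L) as the Gaussian surface (r > R, full charge per length enclosed).
λ_enc = 2π ∫₀^R ρ₀(r'/R)^1 r' dr' = 2πρ₀R²/3 = -3.003e-4 C/m.
Applying ∮E·dA = Q_enc/ε₀ with the end caps contributing no flux:
E = |λ_enc|/(2πε₀r) = (3.003e-4)/(2π·8.85×10^-12·0.448) = 1.21×10^7 N/C.

E = 1.21×10^7 N/C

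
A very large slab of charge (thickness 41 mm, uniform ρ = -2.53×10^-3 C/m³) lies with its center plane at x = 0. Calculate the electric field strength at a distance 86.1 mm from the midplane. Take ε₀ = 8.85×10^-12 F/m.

The point |x| = 86.1 mm lies outside the slab (half-thickness 0.0205 m). A symmetric pillbox spanning the full slab encloses Q_enc = ρ·d·A.
Flux = 2EA ⇒ E = |ρ|d/(2ε₀), independent of distance outside.
E = (2.53×10^-3)(0.041)/(2·8.85×10^-12) = 5.86×10^6 N/C.

|E| = 5.86e6 N/C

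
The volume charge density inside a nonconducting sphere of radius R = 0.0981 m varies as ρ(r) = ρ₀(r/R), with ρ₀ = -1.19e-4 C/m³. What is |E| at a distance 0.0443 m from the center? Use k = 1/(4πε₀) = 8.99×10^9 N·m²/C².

E ≈ 6.72×10^4 N/C

Symmetry ⇒ E = E(r) r̂. Gaussian sphere of radius r = 0.0443 m (r < R).
Q_enc = ∫₀^r ρ(r')·4πr'² dr' = (4πρ₀/R) ∫₀^r r'^3 dr' = 4πρ₀ r^4/(4·R) = -1.468e-8 C.
By Gauss's law, ∮E·dA = E·4πr² = Q_enc/ε₀.
E = k|Q_enc|/r² = (8.99×10^9)(1.468×10^-8)/(0.0443)² = 6.72×10^4 N/C.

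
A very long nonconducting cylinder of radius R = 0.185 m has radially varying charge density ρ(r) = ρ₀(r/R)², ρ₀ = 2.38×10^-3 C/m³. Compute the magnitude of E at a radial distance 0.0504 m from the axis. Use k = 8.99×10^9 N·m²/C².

|E| = 2.51×10^5 V/m

By cylindrical symmetry E is radial; use a coaxial Gaussian cylinder of radius 0.0504 m and length L (r < R).
Integrating ρ over the cross-section to radius r: λ_enc = (2πρ₀/R²) ∫₀^r r'^3 dr' = 2πρ₀ r^4/(4·R²) = 7.048×10^-7 C/m.
By Gauss's law (flux through the curved wall only), E·2πrL = λ_enc L/ε₀.
E = 2k|λ_enc|/r = 2(8.99×10^9)(7.048×10^-7)/(0.0504) = 2.51×10^5 N/C.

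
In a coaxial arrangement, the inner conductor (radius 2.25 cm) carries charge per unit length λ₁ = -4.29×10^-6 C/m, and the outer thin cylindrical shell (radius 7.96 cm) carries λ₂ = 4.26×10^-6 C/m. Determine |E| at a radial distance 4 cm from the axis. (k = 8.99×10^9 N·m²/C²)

Choose a coaxial cylinder of radius r = 4 cm (arbitrary length L) as the Gaussian surface (between the conductors, 2.25 cm < r < 7.96 cm).
Only the inner wire is enclosed; the outer shell contributes nothing inside itself. λ_enc = λ₁ = -4.29×10^-6 C/m.
Since E is radial and uniform over the curved surface, Φ = E·2πrL = Q_enc/ε₀ = λ_enc L/ε₀.
E = 2k|λ_enc|/r = 2(8.99×10^9)(4.29×10^-6)/(0.04) = 1.93×10^6 N/C.

|E| = 1.93e6 N/C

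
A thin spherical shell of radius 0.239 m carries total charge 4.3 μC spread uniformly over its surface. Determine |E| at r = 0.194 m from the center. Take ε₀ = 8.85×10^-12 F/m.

Symmetry ⇒ E = E(r) r̂. Gaussian sphere of radius r = 0.194 m (inside the shell, r < 0.239 m).
All the charge is outside the Gaussian surface: Q_enc = 0, hence E = 0 everywhere inside the shell.

|E| = 0 V/m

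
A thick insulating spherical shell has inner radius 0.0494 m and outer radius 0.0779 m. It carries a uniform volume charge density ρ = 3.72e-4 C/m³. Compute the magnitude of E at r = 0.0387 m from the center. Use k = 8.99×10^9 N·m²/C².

|E| = 0 V/m

Use a concentric Gaussian sphere at r = 0.0387 m (r < 0.0494 m, inside the empty cavity).
Q_enc = 0 (all charge lies at larger r); Gauss's law gives E = 0.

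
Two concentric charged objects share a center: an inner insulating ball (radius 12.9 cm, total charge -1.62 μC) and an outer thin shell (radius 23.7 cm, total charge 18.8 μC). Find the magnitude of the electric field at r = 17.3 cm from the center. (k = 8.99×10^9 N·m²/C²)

Use a concentric Gaussian sphere at r = 17.3 cm (between the bodies, 12.9 cm < r < 23.7 cm).
The shell at 23.7 cm lies outside the Gaussian surface, so Q_enc = -1.62 μC = -1.62×10^-6 C.
Since E is radial and uniform over the Gaussian sphere, Φ = E·4πr² = Q_enc/ε₀.
E = k|Q_enc|/r² = (8.99×10^9)(1.62e-6)/(0.173)² = 4.87×10^5 N/C.

E = 4.87×10^5 V/m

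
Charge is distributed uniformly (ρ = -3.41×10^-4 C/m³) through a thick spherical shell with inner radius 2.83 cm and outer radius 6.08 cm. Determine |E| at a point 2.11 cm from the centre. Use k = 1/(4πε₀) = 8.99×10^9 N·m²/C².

Take a concentric spherical Gaussian surface of radius r = 2.11 cm (r < 2.83 cm, inside the empty cavity).
Q_enc = 0 (all charge lies at larger r); Gauss's law gives E = 0.

|E| = 0 V/m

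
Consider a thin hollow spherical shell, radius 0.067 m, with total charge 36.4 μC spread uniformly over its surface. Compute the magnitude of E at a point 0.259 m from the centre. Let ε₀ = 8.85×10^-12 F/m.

Use a concentric Gaussian sphere at r = 0.259 m (r > 0.067 m).
The entire shell is enclosed: Q_enc = 3.64×10^-5 C.
Applying ∮E·dA = Q_enc/ε₀ with Φ = E(4πr²):
E = |Q_enc|/(4πε₀r²) = (3.64×10^-5)/(4π·8.85×10^-12·(0.259)²) = 4.88×10^6 N/C.

E = 4.88×10^6 V/m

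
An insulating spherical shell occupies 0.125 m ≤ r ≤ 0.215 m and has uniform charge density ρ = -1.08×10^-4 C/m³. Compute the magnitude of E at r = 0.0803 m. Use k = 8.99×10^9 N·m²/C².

E = 0 (no enclosed charge)

Take a concentric spherical Gaussian surface of radius r = 0.0803 m (r < 0.125 m, inside the empty cavity).
Q_enc = 0 (all charge lies at larger r); Gauss's law gives E = 0.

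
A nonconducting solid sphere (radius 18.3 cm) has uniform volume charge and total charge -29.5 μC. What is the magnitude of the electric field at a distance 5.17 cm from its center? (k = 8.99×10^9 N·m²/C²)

|E| ≈ 2.24×10^6 V/m

Use a concentric Gaussian sphere at r = 5.17 cm (r < R).
Only the charge within r is enclosed: Q_enc = Q·(r/R)³ = (-29.5 μC)·(5.17 cm/18.3 cm)³ = -6.652e-7 C.
Gauss's law: E·4πr² = Q_enc/ε₀.
E = k|Q_enc|/r² = (8.99×10^9)(6.652×10^-7)/(0.0517)² = 2.24e6 N/C.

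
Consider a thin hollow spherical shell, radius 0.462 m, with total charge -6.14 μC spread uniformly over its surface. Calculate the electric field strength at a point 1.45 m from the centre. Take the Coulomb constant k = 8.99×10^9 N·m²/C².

Use a concentric Gaussian sphere at r = 1.45 m (r > 0.462 m).
The entire shell is enclosed: Q_enc = -6.14×10^-6 C.
By Gauss's law, ∮E·dA = E·4πr² = Q_enc/ε₀.
E = k|Q_enc|/r² = (8.99×10^9)(6.14×10^-6)/(1.45)² = 2.63×10^4 N/C.

|E| = 2.63×10^4 N/C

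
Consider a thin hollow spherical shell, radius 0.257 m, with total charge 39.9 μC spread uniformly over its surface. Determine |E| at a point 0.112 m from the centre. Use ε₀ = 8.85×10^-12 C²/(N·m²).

E = 0 (no enclosed charge)

By spherical symmetry E is radial; choose a Gaussian sphere of radius r = 0.112 m (inside the shell, r < 0.257 m).
No charge lies within this surface, so Q_enc = 0 and Gauss's law gives E·4πr² = 0 ⇒ E = 0.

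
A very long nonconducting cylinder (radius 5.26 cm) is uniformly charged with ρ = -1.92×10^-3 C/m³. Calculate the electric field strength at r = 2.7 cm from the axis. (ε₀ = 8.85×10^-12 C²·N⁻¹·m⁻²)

Coaxial Gaussian cylinder, radius r = 2.7 cm, length L (r < R).
Enclosed charge per unit length: λ_enc = ρ·πr² = (-1.92e-3)π(0.027)² = -4.397e-6 C/m.
Gauss's law: E·2πrL = λ_enc L/ε₀.
E = |λ_enc|/(2πε₀r) = (4.397×10^-6)/(2π·8.85×10^-12·0.027) = 2.93×10^6 N/C.

E = 2.93×10^6 N/C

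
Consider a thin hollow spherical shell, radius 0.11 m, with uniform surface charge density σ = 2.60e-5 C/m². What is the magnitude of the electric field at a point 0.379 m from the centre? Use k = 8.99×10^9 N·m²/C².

2.47e5 N/C

Take a concentric spherical Gaussian surface of radius r = 0.379 m (r > 0.11 m).
The entire shell is enclosed: Q_enc = σ·4πR² = (2.60×10^-5)·4π·(0.11)² = 3.953×10^-6 C.
Gauss's law: E·4πr² = Q_enc/ε₀.
E = k|Q_enc|/r² = (8.99×10^9)(3.953×10^-6)/(0.379)² = 2.47×10^5 N/C.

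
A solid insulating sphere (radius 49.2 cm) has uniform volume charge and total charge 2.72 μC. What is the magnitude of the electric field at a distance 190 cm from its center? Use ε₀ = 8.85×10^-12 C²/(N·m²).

By spherical symmetry E is radial; choose a Gaussian sphere of radius r = 190 cm (r > R, so the entire charge is enclosed).
Q_enc = 2.72 μC = 2.72×10^-6 C.
By Gauss's law, ∮E·dA = E·4πr² = Q_enc/ε₀.
E = |Q_enc|/(4πε₀r²) = (2.72×10^-6)/(4π·8.85×10^-12·(1.9)²) = 6.77e3 N/C.

6.77×10^3 N/C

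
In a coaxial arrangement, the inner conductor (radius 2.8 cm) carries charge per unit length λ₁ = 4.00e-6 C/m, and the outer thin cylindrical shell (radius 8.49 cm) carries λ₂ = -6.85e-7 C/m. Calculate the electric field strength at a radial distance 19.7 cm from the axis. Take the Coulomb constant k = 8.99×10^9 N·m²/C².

Choose a coaxial cylinder of radius r = 19.7 cm (arbitrary length L) as the Gaussian surface (r > 8.49 cm, enclosing both).
λ_enc = λ₁ + λ₂ = (4.00e-6) + (-6.85e-7) = 3.315×10^-6 C/m.
Applying ∮E·dA = Q_enc/ε₀ with the end caps contributing no flux:
E = 2k|λ_enc|/r = 2(8.99×10^9)(3.315e-6)/(0.197) = 3.03×10^5 N/C.

E ≈ 3.03×10^5 V/m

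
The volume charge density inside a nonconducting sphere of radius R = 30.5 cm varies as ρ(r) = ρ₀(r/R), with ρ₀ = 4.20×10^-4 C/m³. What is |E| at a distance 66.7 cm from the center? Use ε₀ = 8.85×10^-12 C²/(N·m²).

|E| ≈ 7.57×10^5 N/C

Use a concentric Gaussian sphere at r = 66.7 cm (r > R, all charge enclosed).
Q_enc = 4π ∫₀^R ρ₀(r'/R)^1 r'² dr' = 4πρ₀R³/4 = 3.744×10^-5 C.
By Gauss's law, ∮E·dA = E·4πr² = Q_enc/ε₀.
E = |Q_enc|/(4πε₀r²) = (3.744×10^-5)/(4π·8.85×10^-12·(0.667)²) = 7.57×10^5 N/C.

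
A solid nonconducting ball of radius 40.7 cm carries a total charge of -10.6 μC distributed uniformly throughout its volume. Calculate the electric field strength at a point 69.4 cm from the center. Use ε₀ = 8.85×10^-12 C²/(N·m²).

|E| ≈ 1.98×10^5 N/C

Symmetry ⇒ E = E(r) r̂. Gaussian sphere of radius r = 69.4 cm (r > R, so the entire charge is enclosed).
Q_enc = -10.6 μC = -1.06e-5 C.
Applying ∮E·dA = Q_enc/ε₀ with Φ = E(4πr²):
E = |Q_enc|/(4πε₀r²) = (1.06×10^-5)/(4π·8.85×10^-12·(0.694)²) = 1.98×10^5 N/C.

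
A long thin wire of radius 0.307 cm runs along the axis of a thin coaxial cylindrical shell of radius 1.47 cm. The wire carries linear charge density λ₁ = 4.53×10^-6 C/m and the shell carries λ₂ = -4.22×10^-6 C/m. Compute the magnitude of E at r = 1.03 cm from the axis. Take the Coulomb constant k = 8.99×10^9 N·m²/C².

7.91×10^6 N/C

Coaxial Gaussian cylinder, radius r = 1.03 cm, length L (between the conductors, 0.307 cm < r < 1.47 cm).
Only the inner wire is enclosed; the outer shell contributes nothing inside itself. λ_enc = λ₁ = 4.53×10^-6 C/m.
By Gauss's law (flux through the curved wall only), E·2πrL = λ_enc L/ε₀.
E = 2k|λ_enc|/r = 2(8.99×10^9)(4.53e-6)/(0.0103) = 7.91e6 N/C.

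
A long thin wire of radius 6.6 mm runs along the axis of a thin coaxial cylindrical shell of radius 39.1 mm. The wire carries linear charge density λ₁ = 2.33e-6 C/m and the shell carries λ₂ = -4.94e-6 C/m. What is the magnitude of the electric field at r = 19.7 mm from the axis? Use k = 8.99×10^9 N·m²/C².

2.13×10^6 N/C

Choose a coaxial cylinder of radius r = 19.7 mm (arbitrary length L) as the Gaussian surface (between the conductors, 6.6 mm < r < 39.1 mm).
Only the inner wire is enclosed; the outer shell contributes nothing inside itself. λ_enc = λ₁ = 2.33×10^-6 C/m.
Since E is radial and uniform over the curved surface, Φ = E·2πrL = Q_enc/ε₀ = λ_enc L/ε₀.
E = 2k|λ_enc|/r = 2(8.99×10^9)(2.33×10^-6)/(0.0197) = 2.13e6 N/C.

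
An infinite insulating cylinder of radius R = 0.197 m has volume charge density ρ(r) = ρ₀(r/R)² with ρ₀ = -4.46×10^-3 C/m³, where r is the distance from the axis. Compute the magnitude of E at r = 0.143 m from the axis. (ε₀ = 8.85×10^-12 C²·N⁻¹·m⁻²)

Choose a coaxial cylinder of radius r = 0.143 m (arbitrary length L) as the Gaussian surface (r < R).
Integrating ρ over the cross-section to radius r: λ_enc = (2πρ₀/R²) ∫₀^r r'^3 dr' = 2πρ₀ r^4/(4·R²) = -7.549×10^-5 C/m.
By Gauss's law (flux through the curved wall only), E·2πrL = λ_enc L/ε₀.
E = |λ_enc|/(2πε₀r) = (7.549e-5)/(2π·8.85×10^-12·0.143) = 9.49×10^6 N/C.

|E| ≈ 9.49e6 V/m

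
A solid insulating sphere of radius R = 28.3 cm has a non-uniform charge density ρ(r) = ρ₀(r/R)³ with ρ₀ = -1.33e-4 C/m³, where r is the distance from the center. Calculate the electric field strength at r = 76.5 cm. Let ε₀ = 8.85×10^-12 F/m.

Use a concentric Gaussian sphere at r = 76.5 cm (r > R, all charge enclosed).
Q_enc = 4π ∫₀^R ρ₀(r'/R)^3 r'² dr' = 4πρ₀R³/6 = -6.313×10^-6 C.
Since E is radial and uniform over the Gaussian sphere, Φ = E·4πr² = Q_enc/ε₀.
E = |Q_enc|/(4πε₀r²) = (6.313e-6)/(4π·8.85×10^-12·(0.765)²) = 9.70×10^4 N/C.

E = 9.70e4 N/C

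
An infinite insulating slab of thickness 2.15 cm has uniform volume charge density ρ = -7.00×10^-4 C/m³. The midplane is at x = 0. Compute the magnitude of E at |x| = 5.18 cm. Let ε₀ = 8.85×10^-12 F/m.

E ≈ 8.50×10^5 V/m

The point |x| = 5.18 cm lies outside the slab (half-thickness 0.01075 m). A symmetric pillbox spanning the full slab encloses Q_enc = ρ·d·A.
Flux = 2EA ⇒ E = |ρ|d/(2ε₀), independent of distance outside.
E = (7.00×10^-4)(0.0215)/(2·8.85×10^-12) = 8.50×10^5 N/C.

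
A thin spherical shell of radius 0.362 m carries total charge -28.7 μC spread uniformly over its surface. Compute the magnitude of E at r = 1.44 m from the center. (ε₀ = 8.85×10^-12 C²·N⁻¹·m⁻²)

|E| ≈ 1.24e5 V/m

Symmetry ⇒ E = E(r) r̂. Gaussian sphere of radius r = 1.44 m (r > 0.362 m).
The entire shell is enclosed: Q_enc = -2.87e-5 C.
Applying ∮E·dA = Q_enc/ε₀ with Φ = E(4πr²):
E = |Q_enc|/(4πε₀r²) = (2.87e-5)/(4π·8.85×10^-12·(1.44)²) = 1.24×10^5 N/C.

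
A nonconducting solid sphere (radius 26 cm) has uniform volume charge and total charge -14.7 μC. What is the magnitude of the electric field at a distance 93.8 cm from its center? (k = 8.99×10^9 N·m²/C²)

1.50e5 N/C

By spherical symmetry E is radial; choose a Gaussian sphere of radius r = 93.8 cm (r > R, so the entire charge is enclosed).
Q_enc = -14.7 μC = -1.47×10^-5 C.
Applying ∮E·dA = Q_enc/ε₀ with Φ = E(4πr²):
E = k|Q_enc|/r² = (8.99×10^9)(1.47e-5)/(0.938)² = 1.50×10^5 N/C.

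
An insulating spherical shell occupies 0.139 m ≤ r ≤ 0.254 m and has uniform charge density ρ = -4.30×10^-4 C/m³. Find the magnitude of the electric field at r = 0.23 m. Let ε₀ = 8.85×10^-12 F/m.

2.90e6 V/m

Symmetry ⇒ E = E(r) r̂. Gaussian sphere of radius r = 0.23 m (within the shell material, 0.139 m < r < 0.254 m).
Only the shell between 0.139 m and r is enclosed: Q_enc = ρ·(4π/3)(r³ − a³) = (-4.30×10^-4)·(4π/3)·((0.23)³ − (0.139)³) = -1.708×10^-5 C.
Gauss's law: E·4πr² = Q_enc/ε₀.
E = |Q_enc|/(4πε₀r²) = (1.708×10^-5)/(4π·8.85×10^-12·(0.23)²) = 2.90e6 N/C.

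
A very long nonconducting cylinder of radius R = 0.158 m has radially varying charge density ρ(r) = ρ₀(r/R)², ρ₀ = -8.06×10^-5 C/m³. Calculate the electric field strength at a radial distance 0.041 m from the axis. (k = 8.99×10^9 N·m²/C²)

|E| ≈ 6.28e3 N/C

Take a coaxial cylindrical Gaussian surface of radius r = 0.041 m and length L (r < R).
λ_enc = ∫₀^r ρ(r')·2πr' dr' = (2πρ₀/R²)·r^4/4 = -1.433×10^-8 C/m.
Applying ∮E·dA = Q_enc/ε₀ with the end caps contributing no flux:
E = 2k|λ_enc|/r = 2(8.99×10^9)(1.433×10^-8)/(0.041) = 6.28×10^3 N/C.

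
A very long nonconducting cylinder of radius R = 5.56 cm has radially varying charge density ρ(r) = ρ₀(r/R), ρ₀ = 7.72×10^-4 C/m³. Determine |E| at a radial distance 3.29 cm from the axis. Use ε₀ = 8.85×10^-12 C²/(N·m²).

|E| = 5.66e5 N/C

Take a coaxial cylindrical Gaussian surface of radius r = 3.29 cm and length L (r < R).
λ_enc = ∫₀^r ρ(r')·2πr' dr' = (2πρ₀/R)·r^3/3 = 1.036e-6 C/m.
Applying ∮E·dA = Q_enc/ε₀ with the end caps contributing no flux:
E = |λ_enc|/(2πε₀r) = (1.036e-6)/(2π·8.85×10^-12·0.0329) = 5.66×10^5 N/C.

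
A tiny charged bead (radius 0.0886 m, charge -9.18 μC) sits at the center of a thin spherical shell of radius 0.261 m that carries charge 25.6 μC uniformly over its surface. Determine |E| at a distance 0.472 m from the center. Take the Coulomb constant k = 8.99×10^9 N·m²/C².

E = 6.63×10^5 N/C

Take a concentric spherical Gaussian surface of radius r = 0.472 m (r > 0.261 m, enclosing both).
Q_enc = (-9.18 μC) + (25.6 μC) = 1.642×10^-5 C.
By Gauss's law, ∮E·dA = E·4πr² = Q_enc/ε₀.
E = k|Q_enc|/r² = (8.99×10^9)(1.642e-5)/(0.472)² = 6.63e5 N/C.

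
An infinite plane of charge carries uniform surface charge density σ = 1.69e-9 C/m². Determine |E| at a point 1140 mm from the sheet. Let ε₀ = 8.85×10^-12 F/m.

Choose a cylindrical pillbox piercing the sheet, end faces (area A) parallel to it.
Only the two end caps contribute flux: Φ = 2EA. With Q_enc = σA, Gauss's law gives E = |σ|/(2ε₀).
E = |σ|/(2ε₀) = (1.69×10^-9)/(2·8.85×10^-12) = 95.5 N/C.

E ≈ 95.5 N/C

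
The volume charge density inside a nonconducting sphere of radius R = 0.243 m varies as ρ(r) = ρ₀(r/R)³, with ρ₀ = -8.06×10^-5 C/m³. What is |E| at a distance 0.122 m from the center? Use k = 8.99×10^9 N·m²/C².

2.34×10^4 N/C

By spherical symmetry E is radial; choose a Gaussian sphere of radius r = 0.122 m (r < R).
Integrate the density: Q_enc = 4π ∫₀^r ρ₀(r'/R)^3 r'² dr' = 4πρ₀ r^6/(6·R³) = -3.879e-8 C.
Gauss's law: E·4πr² = Q_enc/ε₀.
E = k|Q_enc|/r² = (8.99×10^9)(3.879×10^-8)/(0.122)² = 2.34×10^4 N/C.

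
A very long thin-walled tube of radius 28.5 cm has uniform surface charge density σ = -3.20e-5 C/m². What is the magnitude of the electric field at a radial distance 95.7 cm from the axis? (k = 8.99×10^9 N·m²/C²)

Coaxial Gaussian cylinder, radius r = 95.7 cm, length L (r > 28.5 cm).
The whole shell is enclosed: λ_enc = σ·2πR = (-3.20e-5)·2π·(0.285) = -5.73×10^-5 C/m.
Since E is radial and uniform over the curved surface, Φ = E·2πrL = Q_enc/ε₀ = λ_enc L/ε₀.
E = 2k|λ_enc|/r = 2(8.99×10^9)(5.73×10^-5)/(0.957) = 1.08×10^6 N/C.

E = 1.08×10^6 N/C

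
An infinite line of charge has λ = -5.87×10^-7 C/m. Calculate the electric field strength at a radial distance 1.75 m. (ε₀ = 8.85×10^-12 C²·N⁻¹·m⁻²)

|E| = 6.03×10^3 N/C

Choose a coaxial cylinder of radius r = 1.75 m (arbitrary length L) as the Gaussian surface.
Q_enc = λL, so λ_enc = -5.87e-7 C/m.
Since E is radial and uniform over the curved surface, Φ = E·2πrL = Q_enc/ε₀ = λ_enc L/ε₀.
E = |λ_enc|/(2πε₀r) = (5.87×10^-7)/(2π·8.85×10^-12·1.75) = 6.03×10^3 N/C.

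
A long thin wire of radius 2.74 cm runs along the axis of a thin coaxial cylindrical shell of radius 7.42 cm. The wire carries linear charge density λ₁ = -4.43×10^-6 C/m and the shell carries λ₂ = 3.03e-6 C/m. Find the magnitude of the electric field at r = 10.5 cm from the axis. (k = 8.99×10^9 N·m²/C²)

|E| = 2.40×10^5 N/C

Coaxial Gaussian cylinder, radius r = 10.5 cm, length L (r > 7.42 cm, enclosing both).
λ_enc = λ₁ + λ₂ = (-4.43×10^-6) + (3.03×10^-6) = -1.40e-6 C/m.
Since E is radial and uniform over the curved surface, Φ = E·2πrL = Q_enc/ε₀ = λ_enc L/ε₀.
E = 2k|λ_enc|/r = 2(8.99×10^9)(1.40×10^-6)/(0.105) = 2.40×10^5 N/C.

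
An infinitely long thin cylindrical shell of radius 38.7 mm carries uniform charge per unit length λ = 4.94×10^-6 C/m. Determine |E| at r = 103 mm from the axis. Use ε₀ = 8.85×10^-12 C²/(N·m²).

8.63×10^5 V/m

Choose a coaxial cylinder of radius r = 103 mm (arbitrary length L) as the Gaussian surface (r > 38.7 mm).
The full line charge is enclosed: λ_enc = 4.94×10^-6 C/m.
Applying ∮E·dA = Q_enc/ε₀ with the end caps contributing no flux:
E = |λ_enc|/(2πε₀r) = (4.94×10^-6)/(2π·8.85×10^-12·0.103) = 8.63×10^5 N/C.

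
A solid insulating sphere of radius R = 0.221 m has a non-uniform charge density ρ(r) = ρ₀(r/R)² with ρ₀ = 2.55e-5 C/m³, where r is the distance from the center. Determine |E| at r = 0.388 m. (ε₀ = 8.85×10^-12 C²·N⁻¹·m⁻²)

Symmetry ⇒ E = E(r) r̂. Gaussian sphere of radius r = 0.388 m (r > R, all charge enclosed).
Q_enc = 4π ∫₀^R ρ₀(r'/R)^2 r'² dr' = 4πρ₀R³/5 = 6.918e-7 C.
Applying ∮E·dA = Q_enc/ε₀ with Φ = E(4πr²):
E = |Q_enc|/(4πε₀r²) = (6.918×10^-7)/(4π·8.85×10^-12·(0.388)²) = 4.13e4 N/C.

E ≈ 4.13×10^4 V/m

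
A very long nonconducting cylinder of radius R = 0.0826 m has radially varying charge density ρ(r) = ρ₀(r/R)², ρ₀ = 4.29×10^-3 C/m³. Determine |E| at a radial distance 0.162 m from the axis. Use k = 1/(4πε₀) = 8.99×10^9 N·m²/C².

By cylindrical symmetry E is radial; use a coaxial Gaussian cylinder of radius 0.162 m and length L (r > R, full charge per length enclosed).
λ_enc = 2π ∫₀^R ρ₀(r'/R)^2 r' dr' = 2πρ₀R²/4 = 4.598×10^-5 C/m.
Applying ∮E·dA = Q_enc/ε₀ with the end caps contributing no flux:
E = 2k|λ_enc|/r = 2(8.99×10^9)(4.598×10^-5)/(0.162) = 5.10e6 N/C.

|E| = 5.10×10^6 N/C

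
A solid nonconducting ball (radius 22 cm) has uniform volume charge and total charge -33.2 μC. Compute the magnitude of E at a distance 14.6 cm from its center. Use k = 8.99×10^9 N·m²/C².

E = 4.09×10^6 N/C

Take a concentric spherical Gaussian surface of radius r = 14.6 cm (r < R).
Only the charge within r is enclosed: Q_enc = Q·(r/R)³ = (-33.2 μC)·(14.6 cm/22 cm)³ = -9.704×10^-6 C.
By Gauss's law, ∮E·dA = E·4πr² = Q_enc/ε₀.
E = k|Q_enc|/r² = (8.99×10^9)(9.704×10^-6)/(0.146)² = 4.09×10^6 N/C.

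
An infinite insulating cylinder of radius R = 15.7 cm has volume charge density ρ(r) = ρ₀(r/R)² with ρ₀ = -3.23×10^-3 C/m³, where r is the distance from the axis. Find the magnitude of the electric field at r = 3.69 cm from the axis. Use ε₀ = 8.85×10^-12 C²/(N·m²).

|E| = 1.86e5 N/C

Coaxial Gaussian cylinder, radius r = 3.69 cm, length L (r < R).
λ_enc = ∫₀^r ρ(r')·2πr' dr' = (2πρ₀/R²)·r^4/4 = -3.816×10^-7 C/m.
By Gauss's law (flux through the curved wall only), E·2πrL = λ_enc L/ε₀.
E = |λ_enc|/(2πε₀r) = (3.816×10^-7)/(2π·8.85×10^-12·0.0369) = 1.86×10^5 N/C.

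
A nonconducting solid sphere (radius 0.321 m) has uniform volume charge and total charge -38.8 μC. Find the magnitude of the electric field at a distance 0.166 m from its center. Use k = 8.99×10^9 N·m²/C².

Use a concentric Gaussian sphere at r = 0.166 m (r < R).
Only the charge within r is enclosed: Q_enc = Q·(r/R)³ = (-38.8 μC)·(0.166 m/0.321 m)³ = -5.366×10^-6 C.
Gauss's law: E·4πr² = Q_enc/ε₀.
E = k|Q_enc|/r² = (8.99×10^9)(5.366×10^-6)/(0.166)² = 1.75×10^6 N/C.

|E| = 1.75×10^6 V/m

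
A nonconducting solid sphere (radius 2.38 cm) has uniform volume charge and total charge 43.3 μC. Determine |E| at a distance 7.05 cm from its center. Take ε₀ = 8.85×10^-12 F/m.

Symmetry ⇒ E = E(r) r̂. Gaussian sphere of radius r = 7.05 cm (r > R, so the entire charge is enclosed).
Q_enc = 43.3 μC = 4.33e-5 C.
Since E is radial and uniform over the Gaussian sphere, Φ = E·4πr² = Q_enc/ε₀.
E = |Q_enc|/(4πε₀r²) = (4.33×10^-5)/(4π·8.85×10^-12·(0.0705)²) = 7.83×10^7 N/C.

|E| = 7.83×10^7 N/C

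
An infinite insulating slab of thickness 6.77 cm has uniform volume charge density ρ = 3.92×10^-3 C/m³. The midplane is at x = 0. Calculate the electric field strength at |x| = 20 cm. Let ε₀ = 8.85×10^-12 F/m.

1.50×10^7 V/m

The point |x| = 20 cm lies outside the slab (half-thickness 0.03385 m). A symmetric pillbox spanning the full slab encloses Q_enc = ρ·d·A.
Flux = 2EA ⇒ E = |ρ|d/(2ε₀), independent of distance outside.
E = (3.92×10^-3)(0.0677)/(2·8.85×10^-12) = 1.50×10^7 N/C.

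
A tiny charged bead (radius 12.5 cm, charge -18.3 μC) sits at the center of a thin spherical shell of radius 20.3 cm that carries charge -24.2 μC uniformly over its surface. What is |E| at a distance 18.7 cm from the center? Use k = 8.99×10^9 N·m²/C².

|E| = 4.70×10^6 V/m

Use a concentric Gaussian sphere at r = 18.7 cm (between the bodies, 12.5 cm < r < 20.3 cm).
Only the inner charge is enclosed; the outer shell contributes nothing inside itself. Q_enc = -18.3 μC = -1.83×10^-5 C.
Applying ∮E·dA = Q_enc/ε₀ with Φ = E(4πr²):
E = k|Q_enc|/r² = (8.99×10^9)(1.83e-5)/(0.187)² = 4.70×10^6 N/C.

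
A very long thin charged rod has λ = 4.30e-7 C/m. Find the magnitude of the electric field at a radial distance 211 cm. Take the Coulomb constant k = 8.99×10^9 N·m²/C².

|E| ≈ 3.66×10^3 N/C

Coaxial Gaussian cylinder, radius r = 211 cm, length L.
Q_enc = λL, so λ_enc = 4.30×10^-7 C/m.
Since E is radial and uniform over the curved surface, Φ = E·2πrL = Q_enc/ε₀ = λ_enc L/ε₀.
E = 2k|λ_enc|/r = 2(8.99×10^9)(4.30×10^-7)/(2.11) = 3.66×10^3 N/C.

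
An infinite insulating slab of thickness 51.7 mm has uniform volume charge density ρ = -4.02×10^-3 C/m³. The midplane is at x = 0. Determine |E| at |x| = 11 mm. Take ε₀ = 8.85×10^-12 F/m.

By symmetry E is perpendicular to the slab. A Gaussian pillbox from −11 mm to +11 mm (face area A) lies entirely within the slab.
Q_enc = ρ·(2x)·A and flux = 2EA, so 2EA = 2ρxA/ε₀ ⇒ E = |ρ|x/ε₀.
E = (4.02×10^-3)(0.011)/(8.85×10^-12) = 5.00×10^6 N/C.

5.00×10^6 V/m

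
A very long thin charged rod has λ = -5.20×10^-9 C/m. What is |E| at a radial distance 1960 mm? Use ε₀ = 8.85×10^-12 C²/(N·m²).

|E| = 47.7 N/C

By cylindrical symmetry E is radial; use a coaxial Gaussian cylinder of radius 1960 mm and length L.
Q_enc = λL, so λ_enc = -5.20×10^-9 C/m.
By Gauss's law (flux through the curved wall only), E·2πrL = λ_enc L/ε₀.
E = |λ_enc|/(2πε₀r) = (5.20×10^-9)/(2π·8.85×10^-12·1.96) = 47.7 N/C.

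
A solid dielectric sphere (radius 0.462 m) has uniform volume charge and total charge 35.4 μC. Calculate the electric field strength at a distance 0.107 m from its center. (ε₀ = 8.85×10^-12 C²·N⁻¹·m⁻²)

3.45e5 V/m

Take a concentric spherical Gaussian surface of radius r = 0.107 m (r < R).
For a uniform sphere the enclosed fraction is (r/R)³, so Q_enc = (35.4 μC)(0.107/0.462)³ = 4.398×10^-7 C.
Gauss's law: E·4πr² = Q_enc/ε₀.
E = |Q_enc|/(4πε₀r²) = (4.398×10^-7)/(4π·8.85×10^-12·(0.107)²) = 3.45e5 N/C.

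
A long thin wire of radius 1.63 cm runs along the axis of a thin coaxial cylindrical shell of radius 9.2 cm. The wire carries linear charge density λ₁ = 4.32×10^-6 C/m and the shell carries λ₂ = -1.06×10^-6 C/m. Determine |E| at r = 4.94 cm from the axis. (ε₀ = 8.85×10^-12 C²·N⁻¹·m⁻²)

1.57e6 N/C

Choose a coaxial cylinder of radius r = 4.94 cm (arbitrary length L) as the Gaussian surface (between the conductors, 1.63 cm < r < 9.2 cm).
Only the inner wire is enclosed; the outer shell contributes nothing inside itself. λ_enc = λ₁ = 4.32e-6 C/m.
Since E is radial and uniform over the curved surface, Φ = E·2πrL = Q_enc/ε₀ = λ_enc L/ε₀.
E = |λ_enc|/(2πε₀r) = (4.32×10^-6)/(2π·8.85×10^-12·0.0494) = 1.57×10^6 N/C.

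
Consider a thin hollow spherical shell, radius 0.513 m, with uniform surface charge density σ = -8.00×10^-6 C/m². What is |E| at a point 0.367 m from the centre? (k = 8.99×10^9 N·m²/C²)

Symmetry ⇒ E = E(r) r̂. Gaussian sphere of radius r = 0.367 m (inside the shell, r < 0.513 m).
No charge lies within this surface, so Q_enc = 0 and Gauss's law gives E·4πr² = 0 ⇒ E = 0.

E = 0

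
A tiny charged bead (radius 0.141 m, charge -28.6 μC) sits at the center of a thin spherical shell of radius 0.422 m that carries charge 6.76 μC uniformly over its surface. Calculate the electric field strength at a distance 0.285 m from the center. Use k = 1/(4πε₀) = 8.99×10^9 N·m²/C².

3.17×10^6 V/m

Use a concentric Gaussian sphere at r = 0.285 m (between the bodies, 0.141 m < r < 0.422 m).
The shell at 0.422 m lies outside the Gaussian surface, so Q_enc = -28.6 μC = -2.86e-5 C.
Applying ∮E·dA = Q_enc/ε₀ with Φ = E(4πr²):
E = k|Q_enc|/r² = (8.99×10^9)(2.86e-5)/(0.285)² = 3.17×10^6 N/C.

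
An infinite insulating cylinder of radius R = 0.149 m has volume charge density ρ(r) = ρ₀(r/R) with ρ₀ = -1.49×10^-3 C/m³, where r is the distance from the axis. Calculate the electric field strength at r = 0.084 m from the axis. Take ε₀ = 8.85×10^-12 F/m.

2.66e6 N/C

Take a coaxial cylindrical Gaussian surface of radius r = 0.084 m and length L (r < R).
λ_enc = ∫₀^r ρ(r')·2πr' dr' = (2πρ₀/R)·r^3/3 = -1.241×10^-5 C/m.
Applying ∮E·dA = Q_enc/ε₀ with the end caps contributing no flux:
E = |λ_enc|/(2πε₀r) = (1.241×10^-5)/(2π·8.85×10^-12·0.084) = 2.66×10^6 N/C.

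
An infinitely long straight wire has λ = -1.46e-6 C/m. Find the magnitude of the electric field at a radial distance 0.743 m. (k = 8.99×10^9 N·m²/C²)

Choose a coaxial cylinder of radius r = 0.743 m (arbitrary length L) as the Gaussian surface.
Q_enc = λL, so λ_enc = -1.46×10^-6 C/m.
Applying ∮E·dA = Q_enc/ε₀ with the end caps contributing no flux:
E = 2k|λ_enc|/r = 2(8.99×10^9)(1.46×10^-6)/(0.743) = 3.53×10^4 N/C.

|E| = 3.53×10^4 N/C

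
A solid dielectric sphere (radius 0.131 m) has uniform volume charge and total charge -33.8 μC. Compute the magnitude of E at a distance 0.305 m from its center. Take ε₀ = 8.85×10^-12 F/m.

By spherical symmetry E is radial; choose a Gaussian sphere of radius r = 0.305 m (r > R, so the entire charge is enclosed).
Q_enc = -33.8 μC = -3.38×10^-5 C.
Gauss's law: E·4πr² = Q_enc/ε₀.
E = |Q_enc|/(4πε₀r²) = (3.38e-5)/(4π·8.85×10^-12·(0.305)²) = 3.27×10^6 N/C.

E = 3.27e6 V/m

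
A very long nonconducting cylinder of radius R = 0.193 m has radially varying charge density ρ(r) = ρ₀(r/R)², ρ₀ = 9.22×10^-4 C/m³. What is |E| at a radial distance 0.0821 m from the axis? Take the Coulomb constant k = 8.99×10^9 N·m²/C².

Take a coaxial cylindrical Gaussian surface of radius r = 0.0821 m and length L (r < R).
Integrating ρ over the cross-section to radius r: λ_enc = (2πρ₀/R²) ∫₀^r r'^3 dr' = 2πρ₀ r^4/(4·R²) = 1.766e-6 C/m.
Gauss's law: E·2πrL = λ_enc L/ε₀.
E = 2k|λ_enc|/r = 2(8.99×10^9)(1.766×10^-6)/(0.0821) = 3.87×10^5 N/C.

|E| ≈ 3.87×10^5 V/m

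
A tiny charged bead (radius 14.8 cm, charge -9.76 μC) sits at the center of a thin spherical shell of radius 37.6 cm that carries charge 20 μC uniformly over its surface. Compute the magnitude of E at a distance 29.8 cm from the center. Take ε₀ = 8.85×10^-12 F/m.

|E| ≈ 9.88×10^5 N/C

Symmetry ⇒ E = E(r) r̂. Gaussian sphere of radius r = 29.8 cm (between the bodies, 14.8 cm < r < 37.6 cm).
The shell at 37.6 cm lies outside the Gaussian surface, so Q_enc = -9.76 μC = -9.76×10^-6 C.
Applying ∮E·dA = Q_enc/ε₀ with Φ = E(4πr²):
E = |Q_enc|/(4πε₀r²) = (9.76e-6)/(4π·8.85×10^-12·(0.298)²) = 9.88×10^5 N/C.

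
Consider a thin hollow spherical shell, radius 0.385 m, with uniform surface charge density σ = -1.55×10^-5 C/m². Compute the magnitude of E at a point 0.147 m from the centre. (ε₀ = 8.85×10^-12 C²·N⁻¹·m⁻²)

By spherical symmetry E is radial; choose a Gaussian sphere of radius r = 0.147 m (inside the shell, r < 0.385 m).
No charge lies within this surface, so Q_enc = 0 and Gauss's law gives E·4πr² = 0 ⇒ E = 0.

E = 0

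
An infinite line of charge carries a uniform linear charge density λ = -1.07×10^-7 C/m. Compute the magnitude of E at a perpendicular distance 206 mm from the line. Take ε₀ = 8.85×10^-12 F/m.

E ≈ 9.34×10^3 N/C

By cylindrical symmetry E is radial; use a coaxial Gaussian cylinder of radius 206 mm and length L.
Q_enc = λL, so λ_enc = -1.07e-7 C/m.
By Gauss's law (flux through the curved wall only), E·2πrL = λ_enc L/ε₀.
E = |λ_enc|/(2πε₀r) = (1.07×10^-7)/(2π·8.85×10^-12·0.206) = 9.34e3 N/C.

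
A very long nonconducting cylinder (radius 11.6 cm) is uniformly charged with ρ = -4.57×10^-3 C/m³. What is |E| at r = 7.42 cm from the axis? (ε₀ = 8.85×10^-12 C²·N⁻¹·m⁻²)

Take a coaxial cylindrical Gaussian surface of radius r = 7.42 cm and length L (r < R).
Charge inside radius r per length L is ρ·πr²·L, so λ_enc = ρπr² = -7.904×10^-5 C/m.
Since E is radial and uniform over the curved surface, Φ = E·2πrL = Q_enc/ε₀ = λ_enc L/ε₀.
E = |λ_enc|/(2πε₀r) = (7.904×10^-5)/(2π·8.85×10^-12·0.0742) = 1.92e7 N/C.

|E| ≈ 1.92×10^7 V/m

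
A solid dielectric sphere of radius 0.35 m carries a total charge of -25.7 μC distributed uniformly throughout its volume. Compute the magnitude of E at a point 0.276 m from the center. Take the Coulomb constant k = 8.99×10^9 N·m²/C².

Take a concentric spherical Gaussian surface of radius r = 0.276 m (r < R).
Only the charge within r is enclosed: Q_enc = Q·(r/R)³ = (-25.7 μC)·(0.276 m/0.35 m)³ = -1.26×10^-5 C.
By Gauss's law, ∮E·dA = E·4πr² = Q_enc/ε₀.
E = k|Q_enc|/r² = (8.99×10^9)(1.26e-5)/(0.276)² = 1.49e6 N/C.

|E| = 1.49×10^6 N/C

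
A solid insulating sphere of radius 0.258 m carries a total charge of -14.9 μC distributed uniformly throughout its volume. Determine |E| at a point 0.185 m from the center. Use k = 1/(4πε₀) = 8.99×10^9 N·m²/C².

Use a concentric Gaussian sphere at r = 0.185 m (r < R).
Only the charge within r is enclosed: Q_enc = Q·(r/R)³ = (-14.9 μC)·(0.185 m/0.258 m)³ = -5.493×10^-6 C.
By Gauss's law, ∮E·dA = E·4πr² = Q_enc/ε₀.
E = k|Q_enc|/r² = (8.99×10^9)(5.493×10^-6)/(0.185)² = 1.44×10^6 N/C.

E = 1.44×10^6 N/C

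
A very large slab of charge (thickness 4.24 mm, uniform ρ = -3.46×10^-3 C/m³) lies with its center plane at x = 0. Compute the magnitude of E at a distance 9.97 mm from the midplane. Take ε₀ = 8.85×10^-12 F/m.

The point |x| = 9.97 mm lies outside the slab (half-thickness 0.00212 m). A symmetric pillbox spanning the full slab encloses Q_enc = ρ·d·A.
Flux = 2EA ⇒ E = |ρ|d/(2ε₀), independent of distance outside.
E = (3.46e-3)(0.00424)/(2·8.85×10^-12) = 8.29e5 N/C.

|E| ≈ 8.29×10^5 N/C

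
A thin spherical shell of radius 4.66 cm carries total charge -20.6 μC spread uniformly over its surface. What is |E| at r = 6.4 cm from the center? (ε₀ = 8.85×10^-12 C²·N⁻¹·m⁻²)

E = 4.52×10^7 N/C

Symmetry ⇒ E = E(r) r̂. Gaussian sphere of radius r = 6.4 cm (r > 4.66 cm).
The entire shell is enclosed: Q_enc = -2.06×10^-5 C.
Gauss's law: E·4πr² = Q_enc/ε₀.
E = |Q_enc|/(4πε₀r²) = (2.06×10^-5)/(4π·8.85×10^-12·(0.064)²) = 4.52e7 N/C.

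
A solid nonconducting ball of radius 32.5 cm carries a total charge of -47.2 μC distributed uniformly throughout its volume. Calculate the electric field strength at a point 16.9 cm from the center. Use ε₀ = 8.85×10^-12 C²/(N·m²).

Symmetry ⇒ E = E(r) r̂. Gaussian sphere of radius r = 16.9 cm (r < R).
For a uniform sphere the enclosed fraction is (r/R)³, so Q_enc = (-47.2 μC)(0.169/0.325)³ = -6.637e-6 C.
Gauss's law: E·4πr² = Q_enc/ε₀.
E = |Q_enc|/(4πε₀r²) = (6.637×10^-6)/(4π·8.85×10^-12·(0.169)²) = 2.09×10^6 N/C.

2.09×10^6 N/C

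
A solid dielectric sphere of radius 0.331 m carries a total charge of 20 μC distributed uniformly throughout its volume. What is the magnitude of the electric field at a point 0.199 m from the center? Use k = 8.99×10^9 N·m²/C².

E = 9.87e5 N/C

Symmetry ⇒ E = E(r) r̂. Gaussian sphere of radius r = 0.199 m (r < R).
For a uniform sphere the enclosed fraction is (r/R)³, so Q_enc = (20 μC)(0.199/0.331)³ = 4.346×10^-6 C.
Applying ∮E·dA = Q_enc/ε₀ with Φ = E(4πr²):
E = k|Q_enc|/r² = (8.99×10^9)(4.346e-6)/(0.199)² = 9.87e5 N/C.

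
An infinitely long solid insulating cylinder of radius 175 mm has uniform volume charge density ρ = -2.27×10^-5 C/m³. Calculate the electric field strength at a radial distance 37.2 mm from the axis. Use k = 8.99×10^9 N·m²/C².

Choose a coaxial cylinder of radius r = 37.2 mm (arbitrary length L) as the Gaussian surface (r < R).
Charge inside radius r per length L is ρ·πr²·L, so λ_enc = ρπr² = -9.869×10^-8 C/m.
Since E is radial and uniform over the curved surface, Φ = E·2πrL = Q_enc/ε₀ = λ_enc L/ε₀.
E = 2k|λ_enc|/r = 2(8.99×10^9)(9.869e-8)/(0.0372) = 4.77×10^4 N/C.

|E| = 4.77e4 V/m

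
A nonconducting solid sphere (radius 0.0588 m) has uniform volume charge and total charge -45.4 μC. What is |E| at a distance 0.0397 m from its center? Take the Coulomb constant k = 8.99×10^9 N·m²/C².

By spherical symmetry E is radial; choose a Gaussian sphere of radius r = 0.0397 m (r < R).
For a uniform sphere the enclosed fraction is (r/R)³, so Q_enc = (-45.4 μC)(0.0397/0.0588)³ = -1.397×10^-5 C.
By Gauss's law, ∮E·dA = E·4πr² = Q_enc/ε₀.
E = k|Q_enc|/r² = (8.99×10^9)(1.397×10^-5)/(0.0397)² = 7.97×10^7 N/C.

E ≈ 7.97e7 N/C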